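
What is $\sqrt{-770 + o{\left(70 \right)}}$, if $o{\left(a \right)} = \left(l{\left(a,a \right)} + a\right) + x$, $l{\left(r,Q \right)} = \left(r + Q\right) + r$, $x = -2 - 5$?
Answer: $i \sqrt{497} \approx 22.293 i$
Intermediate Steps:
$x = -7$ ($x = -2 - 5 = -7$)
$l{\left(r,Q \right)} = Q + 2 r$ ($l{\left(r,Q \right)} = \left(Q + r\right) + r = Q + 2 r$)
$o{\left(a \right)} = -7 + 4 a$ ($o{\left(a \right)} = \left(\left(a + 2 a\right) + a\right) - 7 = \left(3 a + a\right) - 7 = 4 a - 7 = -7 + 4 a$)
$\sqrt{-770 + o{\left(70 \right)}} = \sqrt{-770 + \left(-7 + 4 \cdot 70\right)} = \sqrt{-770 + \left(-7 + 280\right)} = \sqrt{-770 + 273} = \sqrt{-497} = i \sqrt{497}$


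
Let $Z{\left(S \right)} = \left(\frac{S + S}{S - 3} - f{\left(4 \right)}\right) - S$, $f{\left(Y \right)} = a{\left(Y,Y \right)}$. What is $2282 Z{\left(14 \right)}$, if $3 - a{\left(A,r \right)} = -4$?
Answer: $- \frac{463246}{11} \approx -42113.0$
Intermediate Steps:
$a{\left(A,r \right)} = 7$ ($a{\left(A,r \right)} = 3 - -4 = 3 + 4 = 7$)
$f{\left(Y \right)} = 7$
$Z{\left(S \right)} = -7 - S + \frac{2 S}{-3 + S}$ ($Z{\left(S \right)} = \left(\frac{S + S}{S - 3} - 7\right) - S = \left(\frac{2 S}{-3 + S} - 7\right) - S = \left(-7 + \frac{2 S}{-3 + S}\right) - S = -7 - S + \frac{2 S}{-3 + S}$)
$2282 Z{\left(14 \right)} = 2282 \frac{21 - 14^{2} - 28}{-3 + 14} = 2282 \frac{21 - 196 - 28}{11} = 2282 \cdot \frac{1}{11} \left(-203\right) = 2282 \left(- \frac{203}{11}\right) = - \frac{463246}{11}$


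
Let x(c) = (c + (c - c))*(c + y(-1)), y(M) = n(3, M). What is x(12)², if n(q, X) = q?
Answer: 32400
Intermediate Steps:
y(M) = 3
x(c) = c*(3 + c) (x(c) = (c + (c - c))*(c + 3) = (c + 0)*(3 + c) = c*(3 + c))
x(12)² = (12*(3 + 12))² = (12*15)² = 180² = 32400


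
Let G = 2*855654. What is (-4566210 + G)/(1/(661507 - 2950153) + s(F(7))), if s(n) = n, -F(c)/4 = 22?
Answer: 6533860042692/201400849 ≈ 32442.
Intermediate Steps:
F(c) = -88 (F(c) = -4*22 = -88)
G = 1711308
(-4566210 + G)/(1/(661507 - 2950153) + s(F(7))) = (-4566210 + 1711308)/(1/(661507 - 2950153) - 88) = -2854902/(1/(-2288646) - 88) = -2854902/(-1/2288646 - 88) = -2854902/(-201400849/2288646) = -2854902*(-2288646/201400849) = 6533860042692/201400849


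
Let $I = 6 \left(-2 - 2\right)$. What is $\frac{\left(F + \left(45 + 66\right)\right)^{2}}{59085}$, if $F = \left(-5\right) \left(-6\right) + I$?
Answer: $\frac{117}{505} \approx 0.23168$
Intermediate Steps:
$I = -24$ ($I = 6 \left(-4\right) = -24$)
$F = 6$ ($F = \left(-5\right) \left(-6\right) - 24 = 30 - 24 = 6$)
$\frac{\left(F + \left(45 + 66\right)\right)^{2}}{59085} = \frac{\left(6 + \left(45 + 66\right)\right)^{2}}{59085} = \left(6 + 111\right)^{2} \cdot \frac{1}{59085} = 117^{2} \cdot \frac{1}{59085} = 13689 \cdot \frac{1}{59085} = \frac{117}{505}$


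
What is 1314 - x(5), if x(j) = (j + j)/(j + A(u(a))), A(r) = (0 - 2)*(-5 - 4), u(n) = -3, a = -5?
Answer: 30212/23 ≈ 1313.6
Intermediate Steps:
A(r) = 18 (A(r) = -2*(-9) = 18)
x(j) = 2*j/(18 + j) (x(j) = (j + j)/(j + 18) = (2*j)/(18 + j) = 2*j/(18 + j))
1314 - x(5) = 1314 - 2*5/(18 + 5) = 1314 - 2*5/23 = 1314 - 1*10/23 = 1314 - 10/23 = 30212/23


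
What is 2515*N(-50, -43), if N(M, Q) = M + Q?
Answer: -233895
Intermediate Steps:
2515*N(-50, -43) = 2515*(-50 - 43) = 2515*(-93) = -233895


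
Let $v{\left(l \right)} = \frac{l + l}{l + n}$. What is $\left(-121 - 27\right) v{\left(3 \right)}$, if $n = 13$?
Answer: $- \frac{111}{2} \approx -55.5$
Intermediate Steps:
$v{\left(l \right)} = \frac{2 l}{13 + l}$ ($v{\left(l \right)} = \frac{l + l}{l + 13} = \frac{2 l}{13 + l}$)
$\left(-121 - 27\right) v{\left(3 \right)} = \left(-121 - 27\right) 2 \cdot 3 \frac{1}{13 + 3} = - 148 \cdot 2 \cdot 3 \cdot \frac{1}{16} = \left(-148\right) \frac{3}{8} = - \frac{111}{2}$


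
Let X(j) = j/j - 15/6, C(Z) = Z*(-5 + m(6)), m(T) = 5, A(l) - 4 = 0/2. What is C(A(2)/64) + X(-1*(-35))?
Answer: -3/2 ≈ -1.5000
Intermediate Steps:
A(l) = 4 (A(l) = 4 + 0/2 = 4 + 0*(½) = 4 + 0 = 4)
C(Z) = 0 (C(Z) = Z*(-5 + 5) = Z*0 = 0)
X(j) = -3/2 (X(j) = 1 - 15*⅙ = 1 - 5/2 = -3/2)
C(A(2)/64) + X(-1*(-35)) = 0 - 3/2 = -3/2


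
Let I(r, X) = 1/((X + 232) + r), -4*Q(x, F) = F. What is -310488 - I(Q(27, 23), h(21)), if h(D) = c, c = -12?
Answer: -266088220/857 ≈ -3.1049e+5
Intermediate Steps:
h(D) = -12
Q(x, F) = -F/4
I(r, X) = 1/(232 + X + r) (I(r, X) = 1/((232 + X) + r) = 1/(232 + X + r))
-310488 - I(Q(27, 23), h(21)) = -310488 - 1/(232 - 12 - 1/4*23) = -310488 - 1/(232 - 12 - 23/4) = -310488 - 1/857/4 = -310488 - 1*4/857 = -310488 - 4/857 = -266088220/857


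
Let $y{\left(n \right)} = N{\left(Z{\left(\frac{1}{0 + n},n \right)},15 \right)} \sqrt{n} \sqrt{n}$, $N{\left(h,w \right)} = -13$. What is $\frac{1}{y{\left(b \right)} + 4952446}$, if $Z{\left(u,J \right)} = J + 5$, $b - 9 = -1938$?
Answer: $\frac{1}{4977523} \approx 2.009 \cdot 10^{-7}$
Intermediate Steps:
$b = -1929$ ($b = 9 - 1938 = -1929$)
$Z{\left(u,J \right)} = 5 + J$
$y{\left(n \right)} = - 13 n$ ($y{\left(n \right)} = - 13 \sqrt{n} \sqrt{n} = - 13 n$)
$\frac{1}{y{\left(b \right)} + 4952446} = \frac{1}{\left(-13\right) \left(-1929\right) + 4952446} = \frac{1}{25077 + 4952446} = \frac{1}{4977523}$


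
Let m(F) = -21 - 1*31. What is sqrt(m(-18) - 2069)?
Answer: I*sqrt(2121) ≈ 46.054*I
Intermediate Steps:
m(F) = -52 (m(F) = -21 - 31 = -52)
sqrt(m(-18) - 2069) = sqrt(-52 - 2069) = sqrt(-2121) = I*sqrt(2121)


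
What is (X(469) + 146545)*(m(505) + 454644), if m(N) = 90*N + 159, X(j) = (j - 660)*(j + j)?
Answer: -16314751089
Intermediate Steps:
X(j) = 2*j*(-660 + j) (X(j) = (-660 + j)*(2*j) = 2*j*(-660 + j))
m(N) = 159 + 90*N
(X(469) + 146545)*(m(505) + 454644) = (2*469*(-660 + 469) + 146545)*((159 + 90*505) + 454644) = (2*469*(-191) + 146545)*((159 + 45450) + 454644) = (-179158 + 146545)*(45609 + 454644) = -32613*500253 = -16314751089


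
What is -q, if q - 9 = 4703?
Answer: -4712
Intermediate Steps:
q = 4712 (q = 9 + 4703 = 4712)
-q = -1*4712 = -4712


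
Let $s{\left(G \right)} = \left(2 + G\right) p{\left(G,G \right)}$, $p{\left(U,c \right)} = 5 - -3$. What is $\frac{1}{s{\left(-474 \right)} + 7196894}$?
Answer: $\frac{1}{7193118} \approx 1.3902 \cdot 10^{-7}$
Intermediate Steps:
$p{\left(U,c \right)} = 8$ ($p{\left(U,c \right)} = 5 + 3 = 8$)
$s{\left(G \right)} = 16 + 8 G$ ($s{\left(G \right)} = \left(2 + G\right) 8 = 16 + 8 G$)
$\frac{1}{s{\left(-474 \right)} + 7196894} = \frac{1}{\left(16 + 8 \left(-474\right)\right) + 7196894} = \frac{1}{\left(16 - 3792\right) + 7196894} = \frac{1}{-3776 + 7196894} = \frac{1}{7193118}$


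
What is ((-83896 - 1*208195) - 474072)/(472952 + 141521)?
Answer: -766163/614473 ≈ -1.2469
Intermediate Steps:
((-83896 - 1*208195) - 474072)/(472952 + 141521) = ((-83896 - 208195) - 474072)/614473 = (-292091 - 474072)*(1/614473) = -766163*1/614473 = -766163/614473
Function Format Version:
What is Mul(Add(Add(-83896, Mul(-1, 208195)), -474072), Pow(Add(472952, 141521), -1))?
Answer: Rational(-766163, 614473) ≈ -1.2469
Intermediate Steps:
Mul(Add(Add(-83896, Mul(-1, 208195)), -474072), Pow(Add(472952, 141521), -1)) = Mul(Add(Add(-83896, -208195), -474072), Pow(614473, -1)) = Mul(Add(-292091, -474072), Rational(1, 614473)) = Mul(-766163, Rational(1, 614473)) = Rational(-766163, 614473)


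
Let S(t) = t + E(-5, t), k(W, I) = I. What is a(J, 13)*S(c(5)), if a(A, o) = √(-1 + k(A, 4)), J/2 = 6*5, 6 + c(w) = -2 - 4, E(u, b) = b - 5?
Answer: -29*√3 ≈ -50.229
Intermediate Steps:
E(u, b) = -5 + b
c(w) = -12 (c(w) = -6 + (-2 - 4) = -6 - 6 = -12)
J = 60 (J = 2*(6*5) = 2*30 = 60)
a(A, o) = √3 (a(A, o) = √(-1 + 4) = √3)
S(t) = -5 + 2*t (S(t) = t + (-5 + t) = -5 + 2*t)
a(J, 13)*S(c(5)) = √3*(-5 + 2*(-12)) = √3*(-5 - 24) = √3*(-29) = -29*√3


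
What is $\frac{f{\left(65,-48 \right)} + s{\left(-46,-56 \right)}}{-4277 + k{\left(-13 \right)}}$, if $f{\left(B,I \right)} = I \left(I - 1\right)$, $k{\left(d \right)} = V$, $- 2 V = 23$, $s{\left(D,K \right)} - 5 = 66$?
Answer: $- \frac{4846}{8577} \approx -0.565$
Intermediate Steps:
$s{\left(D,K \right)} = 71$ ($s{\left(D,K \right)} = 5 + 66 = 71$)
$V = - \frac{23}{2}$ ($V = \left(- \frac{1}{2}\right) 23 = - \frac{23}{2} \approx -11.5$)
$k{\left(d \right)} = - \frac{23}{2}$
$f{\left(B,I \right)} = I \left(-1 + I\right)$ ($f{\left(B,I \right)} = I \left(I - 1\right) = I \left(-1 + I\right)$)
$\frac{f{\left(65,-48 \right)} + s{\left(-46,-56 \right)}}{-4277 + k{\left(-13 \right)}} = \frac{- 48 \left(-1 - 48\right) + 71}{-4277 - \frac{23}{2}} = \frac{\left(-48\right) \left(-49\right) + 71}{- \frac{8577}{2}} = \left(2352 + 71\right) \left(- \frac{2}{8577}\right) = 2423 \left(- \frac{2}{8577}\right) = - \frac{4846}{8577}$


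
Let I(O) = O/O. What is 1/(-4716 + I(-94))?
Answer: -1/4715 ≈ -0.00021209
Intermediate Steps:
I(O) = 1
1/(-4716 + I(-94)) = 1/(-4716 + 1) = 1/(-4715) = -1/4715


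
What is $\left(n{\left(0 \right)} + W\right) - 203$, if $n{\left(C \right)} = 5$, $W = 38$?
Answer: $-160$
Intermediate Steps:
$\left(n{\left(0 \right)} + W\right) - 203 = \left(5 + 38\right) - 203 = 43 - 203 = -160$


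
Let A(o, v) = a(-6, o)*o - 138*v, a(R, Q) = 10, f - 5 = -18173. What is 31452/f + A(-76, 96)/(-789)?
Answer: 19140143/1194546 ≈ 16.023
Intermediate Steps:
f = -18168 (f = 5 - 18173 = -18168)
A(o, v) = -138*v + 10*o (A(o, v) = 10*o - 138*v = -138*v + 10*o)
31452/f + A(-76, 96)/(-789) = 31452/(-18168) + (-138*96 + 10*(-76))/(-789) = 31452*(-1/18168) + (-13248 - 760)*(-1/789) = -2621/1514 - 14008*(-1/789) = -2621/1514 + 14008/789 = 19140143/1194546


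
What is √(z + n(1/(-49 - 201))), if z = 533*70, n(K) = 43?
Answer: √37353 ≈ 193.27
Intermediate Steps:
z = 37310
√(z + n(1/(-49 - 201))) = √(37310 + 43) = √37353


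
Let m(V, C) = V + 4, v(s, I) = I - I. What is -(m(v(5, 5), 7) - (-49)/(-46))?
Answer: -135/46 ≈ -2.9348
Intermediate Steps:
v(s, I) = 0
m(V, C) = 4 + V
-(m(v(5, 5), 7) - (-49)/(-46)) = -((4 + 0) - (-49)/(-46)) = -(4 - (-49)*(-1)/46) = -(4 - 1*49/46) = -(4 - 49/46) = -1*135/46 = -135/46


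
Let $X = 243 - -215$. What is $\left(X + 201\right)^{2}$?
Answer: $434281$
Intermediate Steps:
$X = 458$ ($X = 243 + 215 = 458$)
$\left(X + 201\right)^{2} = \left(458 + 201\right)^{2} = 659^{2} = 434281$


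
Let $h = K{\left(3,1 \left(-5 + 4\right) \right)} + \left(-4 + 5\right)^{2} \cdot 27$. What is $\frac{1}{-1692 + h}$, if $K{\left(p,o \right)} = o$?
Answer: $- \frac{1}{1666} \approx -0.00060024$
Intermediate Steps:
$h = 26$ ($h = 1 \left(-5 + 4\right) + \left(-4 + 5\right)^{2} \cdot 27 = 1 \left(-1\right) + 1^{2} \cdot 27 = -1 + 1 \cdot 27 = -1 + 27 = 26$)
$\frac{1}{-1692 + h} = \frac{1}{-1692 + 26} = \frac{1}{-1666} = - \frac{1}{1666}$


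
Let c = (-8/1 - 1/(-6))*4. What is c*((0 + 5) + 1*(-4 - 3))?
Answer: 188/3 ≈ 62.667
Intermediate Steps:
c = -94/3 (c = (-8*1 - 1*(-⅙))*4 = (-8 + ⅙)*4 = -47/6*4 = -94/3 ≈ -31.333)
c*((0 + 5) + 1*(-4 - 3)) = -94*((0 + 5) + 1*(-4 - 3))/3 = -94*(5 + 1*(-7))/3 = -94*(5 - 7)/3 = -94/3*(-2) = 188/3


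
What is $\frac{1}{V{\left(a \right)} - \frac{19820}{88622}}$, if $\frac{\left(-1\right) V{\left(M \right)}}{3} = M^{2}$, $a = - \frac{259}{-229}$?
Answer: $- \frac{2323713151}{9436968883} \approx -0.24624$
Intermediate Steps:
$a = \frac{259}{229}$ ($a = \left(-259\right) \left(- \frac{1}{229}\right) = \frac{259}{229} \approx 1.131$)
$V{\left(M \right)} = - 3 M^{2}$
$\frac{1}{V{\left(a \right)} - \frac{19820}{88622}} = \frac{1}{- 3 \left(\frac{259}{229}\right)^{2} - \frac{19820}{88622}} = \frac{1}{\left(-3\right) \frac{67081}{52441} - \frac{9910}{44311}} = \frac{1}{- \frac{201243}{52441} - \frac{9910}{44311}} = \frac{1}{- \frac{9436968883}{2323713151}} = - \frac{2323713151}{9436968883}$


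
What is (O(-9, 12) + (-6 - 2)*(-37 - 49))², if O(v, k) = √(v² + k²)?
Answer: 494209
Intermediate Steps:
O(v, k) = √(k² + v²)
(O(-9, 12) + (-6 - 2)*(-37 - 49))² = (√(12² + (-9)²) + (-6 - 2)*(-37 - 49))² = (√(144 + 81) - 8*(-86))² = (√225 + 688)² = (15 + 688)² = 703² = 494209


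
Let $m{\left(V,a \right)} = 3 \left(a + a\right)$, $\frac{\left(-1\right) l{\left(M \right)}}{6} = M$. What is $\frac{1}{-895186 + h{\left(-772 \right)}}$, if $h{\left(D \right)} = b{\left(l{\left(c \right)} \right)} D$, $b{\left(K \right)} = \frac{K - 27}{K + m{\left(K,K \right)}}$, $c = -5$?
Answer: $- \frac{35}{31331896} \approx -1.1171 \cdot 10^{-6}$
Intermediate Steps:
$l{\left(M \right)} = - 6 M$
$m{\left(V,a \right)} = 6 a$ ($m{\left(V,a \right)} = 3 \cdot 2 a = 6 a$)
$b{\left(K \right)} = \frac{-27 + K}{7 K}$ ($b{\left(K \right)} = \frac{K - 27}{K + 6 K} = \frac{-27 + K}{7 K}$)
$h{\left(D \right)} = \frac{D}{70}$ ($h{\left(D \right)} = \frac{-27 - -30}{7 \left(\left(-6\right) \left(-5\right)\right)} D = \frac{-27 + 30}{7 \cdot 30} D = \frac{1}{7} \cdot \frac{1}{30} \cdot 3 D = \frac{D}{70}$)
$\frac{1}{-895186 + h{\left(-772 \right)}} = \frac{1}{-895186 + \frac{1}{70} \left(-772\right)} = \frac{1}{-895186 - \frac{386}{35}} = \frac{1}{- \frac{31331896}{35}} = - \frac{35}{31331896}$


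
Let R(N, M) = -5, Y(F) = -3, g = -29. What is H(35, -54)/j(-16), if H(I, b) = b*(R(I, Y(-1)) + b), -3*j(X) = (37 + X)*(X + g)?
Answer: 354/35 ≈ 10.114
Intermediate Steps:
j(X) = -(-29 + X)*(37 + X)/3 (j(X) = -(37 + X)*(X - 29)/3 = -(37 + X)*(-29 + X)/3 = -(-29 + X)*(37 + X)/3)
H(I, b) = b*(-5 + b)
H(35, -54)/j(-16) = (-54*(-5 - 54))/(1073/3 - 8/3*(-16) - ⅓*(-16)²) = (-54*(-59))/(1073/3 + 128/3 - ⅓*256) = 3186/(1073/3 + 128/3 - 256/3) = 3186/315 = 3186*(1/315) = 354/35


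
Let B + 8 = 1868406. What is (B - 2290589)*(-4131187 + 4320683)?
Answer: -80003505736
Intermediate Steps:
B = 1868398 (B = -8 + 1868406 = 1868398)
(B - 2290589)*(-4131187 + 4320683) = (1868398 - 2290589)*(-4131187 + 4320683) = -422191*189496 = -80003505736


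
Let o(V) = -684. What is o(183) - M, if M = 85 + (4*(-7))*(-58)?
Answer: -2393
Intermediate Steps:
M = 1709 (M = 85 - 28*(-58) = 85 + 1624 = 1709)
o(183) - M = -684 - 1*1709 = -684 - 1709 = -2393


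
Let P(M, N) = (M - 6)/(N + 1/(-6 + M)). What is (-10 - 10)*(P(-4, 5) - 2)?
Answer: 3960/49 ≈ 80.816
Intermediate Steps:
P(M, N) = (-6 + M)/(N + 1/(-6 + M))
(-10 - 10)*(P(-4, 5) - 2) = (-10 - 10)*((-6 - 4)²/(1 - 6*5 - 4*5) - 2) = -20*((-10)²/(1 - 30 - 20) - 2) = -20*(100/(-49) - 2) = -20*(100*(-1/49) - 2) = -20*(-100/49 - 2) = -20*(-198/49) = 3960/49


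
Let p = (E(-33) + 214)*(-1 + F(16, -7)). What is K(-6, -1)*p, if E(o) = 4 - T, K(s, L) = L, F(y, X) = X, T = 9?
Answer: 1672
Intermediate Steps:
E(o) = -5 (E(o) = 4 - 1*9 = 4 - 9 = -5)
p = -1672 (p = (-5 + 214)*(-1 - 7) = 209*(-8) = -1672)
K(-6, -1)*p = -1*(-1672) = 1672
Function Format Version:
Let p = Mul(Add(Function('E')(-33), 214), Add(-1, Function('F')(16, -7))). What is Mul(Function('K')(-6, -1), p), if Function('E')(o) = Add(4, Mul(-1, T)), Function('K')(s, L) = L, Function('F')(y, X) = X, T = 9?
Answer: 1672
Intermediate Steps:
Function('E')(o) = -5 (Function('E')(o) = Add(4, Mul(-1, 9)) = Add(4, -9) = -5)
p = -1672 (p = Mul(Add(-5, 214), Add(-1, -7)) = Mul(209, -8) = -1672)
Mul(Function('K')(-6, -1), p) = Mul(-1, -1672) = 1672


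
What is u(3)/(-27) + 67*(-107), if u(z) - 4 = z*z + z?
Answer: -193579/27 ≈ -7169.6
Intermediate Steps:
u(z) = 4 + z + z² (u(z) = 4 + (z*z + z) = 4 + (z² + z) = 4 + (z + z²) = 4 + z + z²)
u(3)/(-27) + 67*(-107) = (4 + 3 + 3²)/(-27) + 67*(-107) = (4 + 3 + 9)*(-1/27) - 7169 = 16*(-1/27) - 7169 = -16/27 - 7169 = -193579/27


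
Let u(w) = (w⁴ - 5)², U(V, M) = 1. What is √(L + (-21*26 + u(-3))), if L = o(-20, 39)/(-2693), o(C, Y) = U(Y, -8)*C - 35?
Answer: √37929410385/2693 ≈ 72.319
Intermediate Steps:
o(C, Y) = -35 + C (o(C, Y) = 1*C - 35 = C - 35 = -35 + C)
u(w) = (-5 + w⁴)²
L = 55/2693 (L = (-35 - 20)/(-2693) = -55*(-1/2693) = 55/2693 ≈ 0.020423)
√(L + (-21*26 + u(-3))) = √(55/2693 + (-21*26 + (-5 + (-3)⁴)²)) = √(55/2693 + (-546 + (-5 + 81)²)) = √(55/2693 + (-546 + 76²)) = √(55/2693 + (-546 + 5776)) = √(55/2693 + 5230) = √(14084445/2693) = √37929410385/2693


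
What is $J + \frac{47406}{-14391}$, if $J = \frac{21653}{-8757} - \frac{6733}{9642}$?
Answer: $- \frac{96984676721}{15001283934} \approx -6.4651$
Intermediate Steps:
$J = - \frac{89246369}{28144998}$ ($J = 21653 \left(- \frac{1}{8757}\right) - \frac{6733}{9642} = - \frac{21653}{8757} - \frac{6733}{9642} = - \frac{89246369}{28144998} \approx -3.1709$)
$J + \frac{47406}{-14391} = - \frac{89246369}{28144998} + \frac{47406}{-14391} = - \frac{89246369}{28144998} + 47406 \left(- \frac{1}{14391}\right) = - \frac{89246369}{28144998} - \frac{15802}{4797} = - \frac{96984676721}{15001283934}$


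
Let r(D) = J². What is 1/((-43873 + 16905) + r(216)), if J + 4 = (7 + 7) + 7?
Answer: -1/26679 ≈ -3.7483e-5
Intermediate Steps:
J = 17 (J = -4 + ((7 + 7) + 7) = -4 + (14 + 7) = -4 + 21 = 17)
r(D) = 289 (r(D) = 17² = 289)
1/((-43873 + 16905) + r(216)) = 1/((-43873 + 16905) + 289) = 1/(-26968 + 289) = 1/(-26679) = -1/26679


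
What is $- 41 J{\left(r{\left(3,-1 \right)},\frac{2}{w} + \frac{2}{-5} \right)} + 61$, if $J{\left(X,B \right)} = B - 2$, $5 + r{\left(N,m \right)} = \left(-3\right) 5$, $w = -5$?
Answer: $\frac{879}{5} \approx 175.8$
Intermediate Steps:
$r{\left(N,m \right)} = -20$ ($r{\left(N,m \right)} = -5 - 15 = -20$)
$J{\left(X,B \right)} = -2 + B$
$- 41 J{\left(r{\left(3,-1 \right)},\frac{2}{w} + \frac{2}{-5} \right)} + 61 = - 41 \left(-2 + \left(\frac{2}{-5} + \frac{2}{-5}\right)\right) + 61 = - 41 \left(-2 + \left(2 \left(- \frac{1}{5}\right) + 2 \left(- \frac{1}{5}\right)\right)\right) + 61 = - 41 \left(-2 - \frac{4}{5}\right) + 61 = \left(-41\right) \left(- \frac{14}{5}\right) + 61 = \frac{574}{5} + 61 = \frac{879}{5}$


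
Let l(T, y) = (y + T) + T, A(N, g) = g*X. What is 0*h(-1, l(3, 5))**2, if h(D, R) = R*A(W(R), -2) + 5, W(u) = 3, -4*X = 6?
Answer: 0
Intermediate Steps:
X = -3/2 (X = -1/4*6 = -3/2 ≈ -1.5000)
A(N, g) = -3*g/2 (A(N, g) = g*(-3/2) = -3*g/2)
l(T, y) = y + 2*T (l(T, y) = (T + y) + T = y + 2*T)
h(D, R) = 5 + 3*R (h(D, R) = R*(-3/2*(-2)) + 5 = R*3 + 5 = 3*R + 5 = 5 + 3*R)
0*h(-1, l(3, 5))**2 = 0*(5 + 3*(5 + 2*3))**2 = 0*(5 + 3*(5 + 6))**2 = 0*(5 + 3*11)**2 = 0*(5 + 33)**2 = 0*38**2 = 0*1444 = 0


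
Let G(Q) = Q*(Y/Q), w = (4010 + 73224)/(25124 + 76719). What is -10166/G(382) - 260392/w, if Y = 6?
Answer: -39974943895/115851 ≈ -3.4506e+5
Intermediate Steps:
w = 77234/101843 ≈ 0.75836
G(Q) = 6 (G(Q) = Q*(6/Q) = 6)
-10166/G(382) - 260392/w = -10166/6 - 260392/77234/101843 = -10166*⅙ - 260392*101843/77234 = -5083/3 - 13259551228/38617 = -39974943895/115851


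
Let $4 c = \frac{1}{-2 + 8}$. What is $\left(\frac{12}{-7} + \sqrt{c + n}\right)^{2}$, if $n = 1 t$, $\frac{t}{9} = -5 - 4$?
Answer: $\frac{\left(-144 + 7 i \sqrt{11658}\right)^{2}}{7056} \approx -78.02 - 30.849 i$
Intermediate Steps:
$t = -81$ ($t = 9 \left(-5 - 4\right) = 9 \left(-9\right) = -81$)
$c = \frac{1}{24}$ ($c = \frac{1}{4 \left(-2 + 8\right)} = \frac{1}{4 \cdot 6} = \frac{1}{4} \cdot \frac{1}{6} = \frac{1}{24} \approx 0.041667$)
$n = -81$ ($n = 1 \left(-81\right) = -81$)
$\left(\frac{12}{-7} + \sqrt{c + n}\right)^{2} = \left(\frac{12}{-7} + \sqrt{\frac{1}{24} - 81}\right)^{2} = \left(12 \left(- \frac{1}{7}\right) + \sqrt{- \frac{1943}{24}}\right)^{2} = \left(- \frac{12}{7} + \frac{i \sqrt{11658}}{12}\right)^{2}$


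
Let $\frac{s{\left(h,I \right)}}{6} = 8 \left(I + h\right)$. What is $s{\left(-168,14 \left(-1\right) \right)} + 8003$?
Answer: $-733$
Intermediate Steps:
$s{\left(h,I \right)} = 48 I + 48 h$ ($s{\left(h,I \right)} = 6 \cdot 8 \left(I + h\right) = 6 \left(8 I + 8 h\right) = 48 I + 48 h$)
$s{\left(-168,14 \left(-1\right) \right)} + 8003 = \left(48 \cdot 14 \left(-1\right) + 48 \left(-168\right)\right) + 8003 = \left(48 \left(-14\right) - 8064\right) + 8003 = \left(-672 - 8064\right) + 8003 = -8736 + 8003 = -733$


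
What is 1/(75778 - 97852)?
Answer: -1/22074 ≈ -4.5302e-5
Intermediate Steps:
1/(75778 - 97852) = 1/(-22074) = -1/22074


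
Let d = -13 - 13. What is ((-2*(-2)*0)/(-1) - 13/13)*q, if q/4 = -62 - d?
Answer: 144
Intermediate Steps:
d = -26
q = -144 (q = 4*(-62 - 1*(-26)) = 4*(-62 + 26) = 4*(-36) = -144)
((-2*(-2)*0)/(-1) - 13/13)*q = ((-2*(-2)*0)/(-1) - 13/13)*(-144) = ((4*0)*(-1) - 13*1/13)*(-144) = (0*(-1) - 1)*(-144) = (0 - 1)*(-144) = -1*(-144) = 144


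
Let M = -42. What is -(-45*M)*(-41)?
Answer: 77490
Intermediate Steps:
-(-45*M)*(-41) = -(-45*(-42))*(-41) = -1890*(-41) = -1*(-77490) = 77490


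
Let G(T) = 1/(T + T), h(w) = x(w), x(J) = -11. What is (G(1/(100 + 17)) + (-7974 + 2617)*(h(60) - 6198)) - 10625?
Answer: 66502093/2 ≈ 3.3251e+7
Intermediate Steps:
h(w) = -11
G(T) = 1/(2*T)
(G(1/(100 + 17)) + (-7974 + 2617)*(h(60) - 6198)) - 10625 = (1/(2*(1/(100 + 17))) + (-7974 + 2617)*(-11 - 6198)) - 10625 = (1/(2*(1/117)) - 5357*(-6209)) - 10625 = (1/(2*(1/117)) + 33261613) - 10625 = ((½)*117 + 33261613) - 10625 = (117/2 + 33261613) - 10625 = 66523343/2 - 10625 = 66502093/2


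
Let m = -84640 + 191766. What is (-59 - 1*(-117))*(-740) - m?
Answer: -150046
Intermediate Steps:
m = 107126
(-59 - 1*(-117))*(-740) - m = (-59 - 1*(-117))*(-740) - 1*107126 = (-59 + 117)*(-740) - 107126 = 58*(-740) - 107126 = -42920 - 107126 = -150046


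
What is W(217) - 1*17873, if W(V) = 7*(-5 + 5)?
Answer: -17873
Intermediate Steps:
W(V) = 0 (W(V) = 7*0 = 0)
W(217) - 1*17873 = 0 - 1*17873 = 0 - 17873 = -17873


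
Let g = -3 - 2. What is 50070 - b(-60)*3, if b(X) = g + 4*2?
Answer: 50061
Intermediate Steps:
g = -5
b(X) = 3 (b(X) = -5 + 4*2 = -5 + 8 = 3)
50070 - b(-60)*3 = 50070 - 3*3 = 50070 - 1*9 = 50070 - 9 = 50061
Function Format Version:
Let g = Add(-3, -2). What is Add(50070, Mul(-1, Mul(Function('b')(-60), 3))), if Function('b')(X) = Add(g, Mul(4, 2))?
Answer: 50061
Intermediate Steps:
g = -5
Function('b')(X) = 3 (Function('b')(X) = Add(-5, Mul(4, 2)) = Add(-5, 8) = 3)
Add(50070, Mul(-1, Mul(Function('b')(-60), 3))) = Add(50070, Mul(-1, Mul(3, 3))) = Add(50070, Mul(-1, 9)) = Add(50070, -9) = 50061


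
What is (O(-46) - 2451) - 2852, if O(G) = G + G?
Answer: -5395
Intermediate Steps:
O(G) = 2*G
(O(-46) - 2451) - 2852 = (2*(-46) - 2451) - 2852 = (-92 - 2451) - 2852 = -2543 - 2852 = -5395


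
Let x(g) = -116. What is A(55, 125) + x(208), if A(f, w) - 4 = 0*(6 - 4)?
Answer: -112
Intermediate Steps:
A(f, w) = 4 (A(f, w) = 4 + 0*(6 - 4) = 4 + 0*2 = 4 + 0 = 4)
A(55, 125) + x(208) = 4 - 116 = -112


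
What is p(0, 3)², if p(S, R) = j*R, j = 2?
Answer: 36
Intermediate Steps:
p(S, R) = 2*R
p(0, 3)² = (2*3)² = 6² = 36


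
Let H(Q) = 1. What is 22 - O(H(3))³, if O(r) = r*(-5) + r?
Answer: 86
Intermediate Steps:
O(r) = -4*r (O(r) = -5*r + r = -4*r)
22 - O(H(3))³ = 22 - (-4*1)³ = 22 - 1*(-4)³ = 22 - 1*(-64) = 22 + 64 = 86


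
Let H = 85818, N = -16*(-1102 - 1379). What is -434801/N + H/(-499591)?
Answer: -220629297719/19831764336 ≈ -11.125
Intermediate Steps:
N = 39696 (N = -16*(-2481) = 39696)
-434801/N + H/(-499591) = -434801/39696 + 85818/(-499591) = -434801*1/39696 + 85818*(-1/499591) = -434801/39696 - 85818/499591 = -220629297719/19831764336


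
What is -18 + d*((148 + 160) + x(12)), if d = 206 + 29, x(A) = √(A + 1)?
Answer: 72362 + 235*√13 ≈ 73209.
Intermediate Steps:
x(A) = √(1 + A)
d = 235
-18 + d*((148 + 160) + x(12)) = -18 + 235*((148 + 160) + √(1 + 12)) = -18 + 235*(308 + √13) = -18 + (72380 + 235*√13) = 72362 + 235*√13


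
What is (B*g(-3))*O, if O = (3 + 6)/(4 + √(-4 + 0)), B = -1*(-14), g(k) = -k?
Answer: 378/5 - 189*I/5 ≈ 75.6 - 37.8*I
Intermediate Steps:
B = 14
O = 9*(4 - 2*I)/20 (O = 9/(4 + √(-4)) = 9/(4 + 2*I) = 9*((4 - 2*I)/20) = 9*(4 - 2*I)/20 ≈ 1.8 - 0.9*I)
(B*g(-3))*O = (14*(-1*(-3)))*(9/5 - 9*I/10) = (14*3)*(9/5 - 9*I/10) = 42*(9/5 - 9*I/10) = 378/5 - 189*I/5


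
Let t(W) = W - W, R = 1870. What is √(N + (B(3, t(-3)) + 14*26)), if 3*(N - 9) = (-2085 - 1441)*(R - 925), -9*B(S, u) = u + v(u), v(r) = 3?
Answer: 2*I*√2498214/3 ≈ 1053.7*I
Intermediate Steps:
t(W) = 0
B(S, u) = -⅓ - u/9 (B(S, u) = -(u + 3)/9 = -(3 + u)/9 = -⅓ - u/9)
N = -1110681 (N = 9 + ((-2085 - 1441)*(1870 - 925))/3 = 9 + (-3526*945)/3 = 9 + (⅓)*(-3332070) = 9 - 1110690 = -1110681)
√(N + (B(3, t(-3)) + 14*26)) = √(-1110681 + ((-⅓ - ⅑*0) + 14*26)) = √(-1110681 + ((-⅓ + 0) + 364)) = √(-1110681 + (-⅓ + 364)) = √(-1110681 + 1091/3) = √(-3330952/3) = 2*I*√2498214/3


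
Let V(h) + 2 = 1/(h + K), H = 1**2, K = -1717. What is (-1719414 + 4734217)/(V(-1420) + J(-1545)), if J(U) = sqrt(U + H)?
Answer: -59345417244025/15233522961 - 59335959807014*I*sqrt(386)/15233522961 ≈ -3895.7 - 76526.0*I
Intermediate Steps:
H = 1
V(h) = -2 + 1/(-1717 + h) (V(h) = -2 + 1/(h - 1717) = -2 + 1/(-1717 + h))
J(U) = sqrt(1 + U) (J(U) = sqrt(U + 1) = sqrt(1 + U))
(-1719414 + 4734217)/(V(-1420) + J(-1545)) = (-1719414 + 4734217)/((3435 - 2*(-1420))/(-1717 - 1420) + sqrt(1 - 1545)) = 3014803/((3435 + 2840)/(-3137) + sqrt(-1544)) = 3014803/(-1/3137*6275 + 2*I*sqrt(386)) = 3014803/(-6275/3137 + 2*I*sqrt(386))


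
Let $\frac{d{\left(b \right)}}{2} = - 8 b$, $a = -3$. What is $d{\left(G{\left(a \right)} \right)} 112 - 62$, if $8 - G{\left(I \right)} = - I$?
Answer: $-9022$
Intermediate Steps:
$G{\left(I \right)} = 8 + I$ ($G{\left(I \right)} = 8 - - I = 8 + I$)
$d{\left(b \right)} = - 16 b$ ($d{\left(b \right)} = 2 \left(- 8 b\right) = - 16 b$)
$d{\left(G{\left(a \right)} \right)} 112 - 62 = - 16 \left(8 - 3\right) 112 - 62 = \left(-16\right) 5 \cdot 112 - 62 = \left(-80\right) 112 - 62 = -8960 - 62 = -9022$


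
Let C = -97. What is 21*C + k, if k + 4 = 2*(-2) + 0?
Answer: -2045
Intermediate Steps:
k = -8 (k = -4 + (2*(-2) + 0) = -4 + (-4 + 0) = -4 - 4 = -8)
21*C + k = 21*(-97) - 8 = -2037 - 8 = -2045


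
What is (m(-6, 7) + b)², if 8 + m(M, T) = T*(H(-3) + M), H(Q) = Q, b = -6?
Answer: 5929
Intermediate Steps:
m(M, T) = -8 + T*(-3 + M)
(m(-6, 7) + b)² = ((-8 - 3*7 - 6*7) - 6)² = ((-8 - 21 - 42) - 6)² = (-71 - 6)² = (-77)² = 5929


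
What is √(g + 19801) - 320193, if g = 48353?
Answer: -320193 + √68154 ≈ -3.1993e+5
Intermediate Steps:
√(g + 19801) - 320193 = √(48353 + 19801) - 320193 = √68154 - 320193 = -320193 + √68154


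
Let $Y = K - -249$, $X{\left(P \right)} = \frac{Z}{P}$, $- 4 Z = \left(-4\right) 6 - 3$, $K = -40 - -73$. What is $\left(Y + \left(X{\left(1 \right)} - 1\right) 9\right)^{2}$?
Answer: $\frac{1782225}{16} \approx 1.1139 \cdot 10^{5}$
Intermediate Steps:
$K = 33$ ($K = -40 + 73 = 33$)
$Z = \frac{27}{4}$ ($Z = - \frac{\left(-4\right) 6 - 3}{4} = - \frac{-24 - 3}{4} = \left(- \frac{1}{4}\right) \left(-27\right) = \frac{27}{4} \approx 6.75$)
$X{\left(P \right)} = \frac{27}{4 P}$
$Y = 282$ ($Y = 33 - -249 = 33 + 249 = 282$)
$\left(Y + \left(X{\left(1 \right)} - 1\right) 9\right)^{2} = \left(282 + \left(\frac{27}{4 \cdot 1} - 1\right) 9\right)^{2} = \left(282 + \left(\frac{27}{4} \cdot 1 - 1\right) 9\right)^{2} = \left(282 + \left(\frac{27}{4} - 1\right) 9\right)^{2} = \left(282 + \frac{23}{4} \cdot 9\right)^{2} = \left(282 + \frac{207}{4}\right)^{2} = \left(\frac{1335}{4}\right)^{2} = \frac{1782225}{16}$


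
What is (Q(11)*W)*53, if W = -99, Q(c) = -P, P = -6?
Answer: -31482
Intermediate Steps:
Q(c) = 6 (Q(c) = -1*(-6) = 6)
(Q(11)*W)*53 = (6*(-99))*53 = -594*53 = -31482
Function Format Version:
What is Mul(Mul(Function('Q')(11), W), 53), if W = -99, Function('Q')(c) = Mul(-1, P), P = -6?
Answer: -31482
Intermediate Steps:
Function('Q')(c) = 6 (Function('Q')(c) = Mul(-1, -6) = 6)
Mul(Mul(Function('Q')(11), W), 53) = Mul(Mul(6, -99), 53) = Mul(-594, 53) = -31482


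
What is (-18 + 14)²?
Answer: 16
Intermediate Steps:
(-18 + 14)² = (-4)² = 16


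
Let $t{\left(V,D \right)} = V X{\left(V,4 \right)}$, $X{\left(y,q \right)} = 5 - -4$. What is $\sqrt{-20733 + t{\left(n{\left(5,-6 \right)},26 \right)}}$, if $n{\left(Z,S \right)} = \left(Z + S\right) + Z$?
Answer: $i \sqrt{20697} \approx 143.86 i$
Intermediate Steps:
$n{\left(Z,S \right)} = S + 2 Z$ ($n{\left(Z,S \right)} = \left(S + Z\right) + Z = S + 2 Z$)
$X{\left(y,q \right)} = 9$ ($X{\left(y,q \right)} = 5 + 4 = 9$)
$t{\left(V,D \right)} = 9 V$ ($t{\left(V,D \right)} = V 9 = 9 V$)
$\sqrt{-20733 + t{\left(n{\left(5,-6 \right)},26 \right)}} = \sqrt{-20733 + 9 \left(-6 + 2 \cdot 5\right)} = \sqrt{-20733 + 9 \left(-6 + 10\right)} = \sqrt{-20733 + 9 \cdot 4} = \sqrt{-20733 + 36} = \sqrt{-20697} = i \sqrt{20697}$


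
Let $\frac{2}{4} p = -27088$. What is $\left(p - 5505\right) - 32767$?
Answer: $-92448$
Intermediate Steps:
$p = -54176$ ($p = 2 \left(-27088\right) = -54176$)
$\left(p - 5505\right) - 32767 = \left(-54176 - 5505\right) - 32767 = -59681 - 32767 = -92448$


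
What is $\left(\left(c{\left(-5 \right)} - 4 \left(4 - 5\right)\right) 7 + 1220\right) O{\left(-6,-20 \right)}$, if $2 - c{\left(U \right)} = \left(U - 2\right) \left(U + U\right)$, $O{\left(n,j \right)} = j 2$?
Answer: $-30880$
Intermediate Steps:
$O{\left(n,j \right)} = 2 j$
$c{\left(U \right)} = 2 - 2 U \left(-2 + U\right)$ ($c{\left(U \right)} = 2 - \left(U - 2\right) \left(U + U\right) = 2 - \left(-2 + U\right) 2 U = 2 - 2 U \left(-2 + U\right)$)
$\left(\left(c{\left(-5 \right)} - 4 \left(4 - 5\right)\right) 7 + 1220\right) O{\left(-6,-20 \right)} = \left(\left(\left(2 - 2 \left(-5\right)^{2} + 4 \left(-5\right)\right) - 4 \left(4 - 5\right)\right) 7 + 1220\right) 2 \left(-20\right) = \left(\left(\left(2 - 50 - 20\right) - -4\right) 7 + 1220\right) \left(-40\right) = \left(\left(\left(2 - 50 - 20\right) + 4\right) 7 + 1220\right) \left(-40\right) = \left(\left(-68 + 4\right) 7 + 1220\right) \left(-40\right) = \left(\left(-64\right) 7 + 1220\right) \left(-40\right) = \left(-448 + 1220\right) \left(-40\right) = 772 \left(-40\right) = -30880$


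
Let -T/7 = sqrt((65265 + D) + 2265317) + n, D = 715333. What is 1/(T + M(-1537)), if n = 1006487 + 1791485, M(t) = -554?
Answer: -2176262/42625030050481 + 7*sqrt(338435)/127875090151443 ≈ -5.1024e-8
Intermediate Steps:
n = 2797972
T = -19585804 - 21*sqrt(338435) (T = -7*(sqrt((65265 + 715333) + 2265317) + 2797972) = -7*(sqrt(780598 + 2265317) + 2797972) = -7*(sqrt(3045915) + 2797972) = -7*(3*sqrt(338435) + 2797972) = -7*(2797972 + 3*sqrt(338435)) = -19585804 - 21*sqrt(338435) ≈ -1.9598e+7)
1/(T + M(-1537)) = 1/((-19585804 - 21*sqrt(338435)) - 554) = 1/(-19586358 - 21*sqrt(338435))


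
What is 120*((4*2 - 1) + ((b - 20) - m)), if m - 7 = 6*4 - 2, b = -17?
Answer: -7080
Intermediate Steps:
m = 29 (m = 7 + (6*4 - 2) = 7 + (24 - 2) = 7 + 22 = 29)
120*((4*2 - 1) + ((b - 20) - m)) = 120*((4*2 - 1) + ((-17 - 20) - 1*29)) = 120*((8 - 1) + (-37 - 29)) = 120*(7 - 66) = 120*(-59) = -7080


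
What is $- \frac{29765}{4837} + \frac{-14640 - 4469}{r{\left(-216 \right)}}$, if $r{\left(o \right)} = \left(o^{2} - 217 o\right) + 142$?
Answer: $- \frac{2880517783}{453081790} \approx -6.3576$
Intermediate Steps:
$r{\left(o \right)} = 142 + o^{2} - 217 o$
$- \frac{29765}{4837} + \frac{-14640 - 4469}{r{\left(-216 \right)}} = - \frac{29765}{4837} + \frac{-14640 - 4469}{142 + \left(-216\right)^{2} - -46872} = \left(-29765\right) \frac{1}{4837} - \frac{19109}{142 + 46656 + 46872} = - \frac{29765}{4837} - \frac{19109}{93670} = - \frac{2880517783}{453081790}$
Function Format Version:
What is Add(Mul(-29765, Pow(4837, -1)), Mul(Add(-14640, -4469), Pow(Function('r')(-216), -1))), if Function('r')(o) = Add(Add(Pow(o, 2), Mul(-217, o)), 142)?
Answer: Rational(-2880517783, 453081790) ≈ -6.3576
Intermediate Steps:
Function('r')(o) = Add(142, Pow(o, 2), Mul(-217, o))
Add(Mul(-29765, Pow(4837, -1)), Mul(Add(-14640, -4469), Pow(Function('r')(-216), -1))) = Add(Mul(-29765, Pow(4837, -1)), Mul(Add(-14640, -4469), Pow(Add(142, Pow(-216, 2), Mul(-217, -216)), -1))) = Add(Mul(-29765, Rational(1, 4837)), Mul(-19109, Pow(Add(142, 46656, 46872), -1))) = Add(Rational(-29765, 4837), Mul(-19109, Pow(93670, -1))) = Add(Rational(-29765, 4837), Mul(-19109, Rational(1, 93670))) = Add(Rational(-29765, 4837), Rational(-19109, 93670)) = Rational(-2880517783, 453081790)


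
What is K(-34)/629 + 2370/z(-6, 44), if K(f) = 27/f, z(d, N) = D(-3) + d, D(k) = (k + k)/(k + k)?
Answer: -10136991/21386 ≈ -474.00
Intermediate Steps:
D(k) = 1 (D(k) = (2*k)/((2*k)) = (2*k)*(1/(2*k)) = 1)
z(d, N) = 1 + d
K(-34)/629 + 2370/z(-6, 44) = (27/(-34))/629 + 2370/(1 - 6) = (27*(-1/34))*(1/629) + 2370/(-5) = -27/34*1/629 + 2370*(-⅕) = -27/21386 - 474 = -10136991/21386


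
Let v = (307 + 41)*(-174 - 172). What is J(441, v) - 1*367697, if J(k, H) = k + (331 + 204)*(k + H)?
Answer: -64549601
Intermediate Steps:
v = -120408 (v = 348*(-346) = -120408)
J(k, H) = 535*H + 536*k (J(k, H) = k + 535*(H + k) = k + (535*H + 535*k) = 535*H + 536*k)
J(441, v) - 1*367697 = (535*(-120408) + 536*441) - 1*367697 = (-64418280 + 236376) - 367697 = -64181904 - 367697 = -64549601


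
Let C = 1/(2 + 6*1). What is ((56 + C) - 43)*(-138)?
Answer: -7245/4 ≈ -1811.3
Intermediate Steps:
C = ⅛ (C = 1/(2 + 6) = 1/8 = ⅛ ≈ 0.12500)
((56 + C) - 43)*(-138) = ((56 + ⅛) - 43)*(-138) = (449/8 - 43)*(-138) = (105/8)*(-138) = -7245/4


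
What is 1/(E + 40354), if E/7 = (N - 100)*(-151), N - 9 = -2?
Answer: 1/138655 ≈ 7.2121e-6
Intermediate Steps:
N = 7 (N = 9 - 2 = 7)
E = 98301 (E = 7*((7 - 100)*(-151)) = 7*(-93*(-151)) = 7*14043 = 98301)
1/(E + 40354) = 1/(98301 + 40354) = 1/138655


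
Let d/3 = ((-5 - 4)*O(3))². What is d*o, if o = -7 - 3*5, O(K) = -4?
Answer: -85536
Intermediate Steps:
o = -22 (o = -7 - 15 = -22)
d = 3888 (d = 3*((-5 - 4)*(-4))² = 3*(-9*(-4))² = 3*36² = 3*1296 = 3888)
d*o = 3888*(-22) = -85536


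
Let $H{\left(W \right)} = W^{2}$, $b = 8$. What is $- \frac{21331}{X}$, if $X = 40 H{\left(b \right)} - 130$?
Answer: $- \frac{21331}{2430} \approx -8.7782$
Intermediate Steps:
$X = 2430$ ($X = 40 \cdot 8^{2} - 130 = 40 \cdot 64 - 130 = 2560 - 130 = 2430$)
$- \frac{21331}{X} = - \frac{21331}{2430}$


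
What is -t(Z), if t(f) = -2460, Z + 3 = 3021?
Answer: 2460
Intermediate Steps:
Z = 3018 (Z = -3 + 3021 = 3018)
-t(Z) = -1*(-2460) = 2460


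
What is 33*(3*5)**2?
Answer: 7425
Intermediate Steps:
33*(3*5)**2 = 33*15**2 = 33*225 = 7425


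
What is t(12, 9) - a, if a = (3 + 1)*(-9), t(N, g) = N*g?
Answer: 144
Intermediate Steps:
a = -36 (a = 4*(-9) = -36)
t(12, 9) - a = 12*9 - 1*(-36) = 108 + 36 = 144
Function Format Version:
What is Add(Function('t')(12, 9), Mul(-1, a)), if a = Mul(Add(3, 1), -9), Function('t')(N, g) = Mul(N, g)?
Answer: 144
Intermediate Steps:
a = -36 (a = Mul(4, -9) = -36)
Add(Function('t')(12, 9), Mul(-1, a)) = Add(Mul(12, 9), Mul(-1, -36)) = Add(108, 36) = 144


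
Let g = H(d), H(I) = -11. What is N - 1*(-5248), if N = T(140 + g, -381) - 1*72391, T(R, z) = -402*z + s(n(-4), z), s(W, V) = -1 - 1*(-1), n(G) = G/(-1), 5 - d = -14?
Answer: 86019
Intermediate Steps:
d = 19 (d = 5 - 1*(-14) = 5 + 14 = 19)
g = -11
n(G) = -G (n(G) = G*(-1) = -G)
s(W, V) = 0 (s(W, V) = -1 + 1 = 0)
T(R, z) = -402*z (T(R, z) = -402*z + 0 = -402*z)
N = 80771 (N = -402*(-381) - 1*72391 = 153162 - 72391 = 80771)
N - 1*(-5248) = 80771 - 1*(-5248) = 80771 + 5248 = 86019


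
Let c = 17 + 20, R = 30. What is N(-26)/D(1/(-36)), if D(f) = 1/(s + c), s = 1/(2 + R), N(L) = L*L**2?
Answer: -2603445/4 ≈ -6.5086e+5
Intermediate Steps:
N(L) = L**3
s = 1/32 (s = 1/(2 + 30) = 1/32 ≈ 0.031250)
c = 37
D(f) = 32/1185 (D(f) = 1/(1/32 + 37) = 1/(1185/32) = 32/1185)
N(-26)/D(1/(-36)) = (-26)**3/(32/1185) = -17576*1185/32 = -2603445/4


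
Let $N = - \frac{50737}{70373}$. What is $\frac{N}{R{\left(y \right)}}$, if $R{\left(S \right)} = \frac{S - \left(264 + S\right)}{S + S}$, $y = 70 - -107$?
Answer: $\frac{2993483}{3096412} \approx 0.96676$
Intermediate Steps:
$y = 177$ ($y = 70 + 107 = 177$)
$N = - \frac{50737}{70373}$ ($N = \left(-50737\right) \frac{1}{70373} = - \frac{50737}{70373} \approx -0.72097$)
$R{\left(S \right)} = - \frac{132}{S}$ ($R{\left(S \right)} = - \frac{264}{2 S} = - 264 \frac{1}{2 S} = - \frac{132}{S}$)
$\frac{N}{R{\left(y \right)}} = - \frac{50737}{70373 \left(- \frac{132}{177}\right)} = - \frac{50737}{70373 \left(\left(-132\right) \frac{1}{177}\right)} = - \frac{50737}{70373 \left(- \frac{44}{59}\right)} = \left(- \frac{50737}{70373}\right) \left(- \frac{59}{44}\right) = \frac{2993483}{3096412}$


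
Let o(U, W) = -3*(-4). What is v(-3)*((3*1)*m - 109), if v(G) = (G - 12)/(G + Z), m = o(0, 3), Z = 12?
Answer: 365/3 ≈ 121.67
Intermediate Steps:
o(U, W) = 12
m = 12
v(G) = (-12 + G)/(12 + G) (v(G) = (G - 12)/(G + 12) = (-12 + G)/(12 + G))
v(-3)*((3*1)*m - 109) = ((-12 - 3)/(12 - 3))*((3*1)*12 - 109) = (-15/9)*(3*12 - 109) = ((1/9)*(-15))*(36 - 109) = -5/3*(-73) = 365/3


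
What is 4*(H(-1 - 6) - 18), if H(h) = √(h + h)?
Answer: -72 + 4*I*√14 ≈ -72.0 + 14.967*I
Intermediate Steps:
H(h) = √2*√h (H(h) = √(2*h) = √2*√h)
4*(H(-1 - 6) - 18) = 4*(√2*√(-1 - 6) - 18) = 4*(√2*√(-7) - 18) = 4*(√2*(I*√7) - 18) = 4*(I*√14 - 18) = 4*(-18 + I*√14) = -72 + 4*I*√14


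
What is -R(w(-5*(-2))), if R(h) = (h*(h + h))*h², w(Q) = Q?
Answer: -20000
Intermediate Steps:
R(h) = 2*h⁴ (R(h) = (h*(2*h))*h² = (2*h²)*h² = 2*h⁴)
-R(w(-5*(-2))) = -2*(-5*(-2))⁴ = -2*10⁴ = -2*10000 = -1*20000 = -20000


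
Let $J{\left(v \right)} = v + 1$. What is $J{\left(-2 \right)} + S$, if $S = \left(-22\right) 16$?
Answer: $-353$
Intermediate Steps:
$J{\left(v \right)} = 1 + v$
$S = -352$
$J{\left(-2 \right)} + S = \left(1 - 2\right) - 352 = -1 - 352 = -353$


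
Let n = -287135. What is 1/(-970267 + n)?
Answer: -1/1257402 ≈ -7.9529e-7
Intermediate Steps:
1/(-970267 + n) = 1/(-970267 - 287135) = 1/(-1257402) = -1/1257402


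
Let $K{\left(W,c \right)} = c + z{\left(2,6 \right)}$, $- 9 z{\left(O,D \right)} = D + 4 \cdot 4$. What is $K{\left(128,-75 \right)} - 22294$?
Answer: $- \frac{201343}{9} \approx -22371.0$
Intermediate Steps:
$z{\left(O,D \right)} = - \frac{16}{9} - \frac{D}{9}$ ($z{\left(O,D \right)} = - \frac{D + 4 \cdot 4}{9} = - \frac{D + 16}{9} = - \frac{16 + D}{9} = - \frac{16}{9} - \frac{D}{9}$)
$K{\left(W,c \right)} = - \frac{22}{9} + c$ ($K{\left(W,c \right)} = c - \frac{22}{9} = - \frac{22}{9} + c$)
$K{\left(128,-75 \right)} - 22294 = \left(- \frac{22}{9} - 75\right) - 22294 = - \frac{697}{9} - 22294 = - \frac{201343}{9}$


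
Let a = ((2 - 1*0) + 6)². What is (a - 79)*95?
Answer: -1425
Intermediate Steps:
a = 64 (a = ((2 + 0) + 6)² = (2 + 6)² = 8² = 64)
(a - 79)*95 = (64 - 79)*95 = -15*95 = -1425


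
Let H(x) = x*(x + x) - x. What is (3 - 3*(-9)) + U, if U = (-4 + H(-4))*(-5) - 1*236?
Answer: -366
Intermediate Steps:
H(x) = -x + 2*x² (H(x) = x*(2*x) - x = 2*x² - x = -x + 2*x²)
U = -396 (U = (-4 - 4*(-1 + 2*(-4)))*(-5) - 1*236 = (-4 - 4*(-1 - 8))*(-5) - 236 = (-4 - 4*(-9))*(-5) - 236 = (-4 + 36)*(-5) - 236 = 32*(-5) - 236 = -160 - 236 = -396)
(3 - 3*(-9)) + U = (3 - 3*(-9)) - 396 = (3 + 27) - 396 = 30 - 396 = -366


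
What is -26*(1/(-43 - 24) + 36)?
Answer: -62686/67 ≈ -935.61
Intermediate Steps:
-26*(1/(-43 - 24) + 36) = -26*(1/(-67) + 36) = -26*(-1/67 + 36) = -26*2411/67 = -62686/67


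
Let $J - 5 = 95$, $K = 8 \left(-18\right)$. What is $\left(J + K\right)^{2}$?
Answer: $1936$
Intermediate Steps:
$K = -144$
$J = 100$ ($J = 5 + 95 = 100$)
$\left(J + K\right)^{2} = \left(100 - 144\right)^{2} = \left(-44\right)^{2} = 1936$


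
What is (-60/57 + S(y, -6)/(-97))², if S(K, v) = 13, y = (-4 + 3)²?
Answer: 4782969/3396649 ≈ 1.4081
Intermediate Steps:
y = 1 (y = (-1)² = 1)
(-60/57 + S(y, -6)/(-97))² = (-60/57 + 13/(-97))² = (-60*1/57 + 13*(-1/97))² = (-20/19 - 13/97)² = (-2187/1843)² = 4782969/3396649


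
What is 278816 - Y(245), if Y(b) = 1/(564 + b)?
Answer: 225562143/809 ≈ 2.7882e+5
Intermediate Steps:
278816 - Y(245) = 278816 - 1/(564 + 245) = 278816 - 1/809 = 225562143/809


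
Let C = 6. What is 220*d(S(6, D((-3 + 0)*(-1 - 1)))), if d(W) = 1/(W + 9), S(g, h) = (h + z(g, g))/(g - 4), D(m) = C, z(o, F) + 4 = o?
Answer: 220/13 ≈ 16.923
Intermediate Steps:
z(o, F) = -4 + o
D(m) = 6
S(g, h) = (-4 + g + h)/(-4 + g) (S(g, h) = (h + (-4 + g))/(g - 4) = (-4 + g + h)/(-4 + g))
d(W) = 1/(9 + W)
220*d(S(6, D((-3 + 0)*(-1 - 1)))) = 220/(9 + (-4 + 6 + 6)/(-4 + 6)) = 220/(9 + 8/2) = 220/(9 + (1/2)*8) = 220/(9 + 4) = 220/13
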